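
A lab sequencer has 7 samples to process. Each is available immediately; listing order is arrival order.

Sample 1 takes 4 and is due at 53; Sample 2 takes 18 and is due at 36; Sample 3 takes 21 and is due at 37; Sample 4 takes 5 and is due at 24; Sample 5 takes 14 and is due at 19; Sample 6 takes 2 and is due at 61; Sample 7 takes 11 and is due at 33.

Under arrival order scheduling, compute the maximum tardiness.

43

FIFO (arrival order): Sample 1 Sample 2 Sample 3 Sample 4 Sample 5 Sample 6 Sample 7.
Sample 1: 0→4, due 53, tardiness 0
Sample 2: 4→22, due 36, tardiness 0
Sample 3: 22→43, due 37, tardiness 6
Sample 4: 43→48, due 24, tardiness 24
Sample 5: 48→62, due 19, tardiness 43
Sample 6: 62→64, due 61, tardiness 3
Sample 7: 64→75, due 33, tardiness 42
Maximum = 43.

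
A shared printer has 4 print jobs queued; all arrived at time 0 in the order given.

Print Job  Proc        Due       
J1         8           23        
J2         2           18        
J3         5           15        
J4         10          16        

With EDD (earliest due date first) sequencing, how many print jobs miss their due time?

EDD (increasing due date): J3 J4 J2 J1.
J3: 0→5, due 15, tardiness 0
J4: 5→15, due 16, tardiness 0
J2: 15→17, due 18, tardiness 0
J1: 17→25, due 23, tardiness 2
Late print jobs: 1.

1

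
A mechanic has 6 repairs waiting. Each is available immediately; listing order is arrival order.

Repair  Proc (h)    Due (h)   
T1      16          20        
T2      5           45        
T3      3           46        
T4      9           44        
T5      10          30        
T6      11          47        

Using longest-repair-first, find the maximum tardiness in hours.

8

LPT (decreasing processing time): T1 T6 T5 T4 T2 T3.
T1: 0→16, due 20, tardiness 0
T6: 16→27, due 47, tardiness 0
T5: 27→37, due 30, tardiness 7
T4: 37→46, due 44, tardiness 2
T2: 46→51, due 45, tardiness 6
T3: 51→54, due 46, tardiness 8
Maximum = 8.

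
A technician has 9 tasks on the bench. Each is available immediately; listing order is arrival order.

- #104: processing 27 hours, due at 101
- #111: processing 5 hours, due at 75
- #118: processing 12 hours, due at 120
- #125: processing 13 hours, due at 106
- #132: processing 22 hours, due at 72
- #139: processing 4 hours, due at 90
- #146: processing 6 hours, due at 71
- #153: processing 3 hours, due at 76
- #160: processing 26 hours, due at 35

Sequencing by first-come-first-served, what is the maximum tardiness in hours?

FIFO (arrival order): #104 #111 #118 #125 #132 #139 #146 #153 #160.
#104: 0→27, due 101, tardiness 0
#111: 27→32, due 75, tardiness 0
#118: 32→44, due 120, tardiness 0
#125: 44→57, due 106, tardiness 0
#132: 57→79, due 72, tardiness 7
#139: 79→83, due 90, tardiness 0
#146: 83→89, due 71, tardiness 18
#153: 89→92, due 76, tardiness 16
#160: 92→118, due 35, tardiness 83
Maximum = 83.

83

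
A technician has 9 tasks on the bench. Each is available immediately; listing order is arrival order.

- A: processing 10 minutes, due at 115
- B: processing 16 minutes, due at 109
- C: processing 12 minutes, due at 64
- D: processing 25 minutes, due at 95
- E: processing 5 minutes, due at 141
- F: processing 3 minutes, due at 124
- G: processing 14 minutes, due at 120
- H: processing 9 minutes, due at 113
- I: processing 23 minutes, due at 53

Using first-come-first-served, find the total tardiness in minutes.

64

FIFO (arrival order): A B C D E F G H I.
A: 0→10, due 115, tardiness 0
B: 10→26, due 109, tardiness 0
C: 26→38, due 64, tardiness 0
D: 38→63, due 95, tardiness 0
E: 63→68, due 141, tardiness 0
F: 68→71, due 124, tardiness 0
G: 71→85, due 120, tardiness 0
H: 85→94, due 113, tardiness 0
I: 94→117, due 53, tardiness 64
Sum = 0+0+0+0+0+0+0+0+64 = 64.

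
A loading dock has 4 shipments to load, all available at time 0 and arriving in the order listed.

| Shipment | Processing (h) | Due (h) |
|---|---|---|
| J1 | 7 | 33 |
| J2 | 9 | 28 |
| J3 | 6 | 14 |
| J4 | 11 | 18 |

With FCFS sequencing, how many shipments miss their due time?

FIFO (arrival order): J1 J2 J3 J4.
J1: 0→7, due 33, tardiness 0
J2: 7→16, due 28, tardiness 0
J3: 16→22, due 14, tardiness 8
J4: 22→33, due 18, tardiness 15
Late shipments: 2.

2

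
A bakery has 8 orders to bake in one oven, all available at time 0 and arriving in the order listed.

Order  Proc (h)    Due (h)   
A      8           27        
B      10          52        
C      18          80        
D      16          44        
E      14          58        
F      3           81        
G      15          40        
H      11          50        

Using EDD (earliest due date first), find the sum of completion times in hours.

441

EDD (increasing due date): A G D H B E C F.
A: 0→8
G: 8→23
D: 23→39
H: 39→50
B: 50→60
E: 60→74
C: 74→92
F: 92→95
Sum = 8+23+39+50+60+74+92+95 = 441.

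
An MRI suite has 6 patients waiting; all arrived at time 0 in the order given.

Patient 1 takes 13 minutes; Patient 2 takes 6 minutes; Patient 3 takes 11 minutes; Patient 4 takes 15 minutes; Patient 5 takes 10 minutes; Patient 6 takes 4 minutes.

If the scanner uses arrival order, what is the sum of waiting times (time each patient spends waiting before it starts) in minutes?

FIFO (arrival order): Patient 1 Patient 2 Patient 3 Patient 4 Patient 5 Patient 6.
Patient 1: waits 0, runs 0→13
Patient 2: waits 13, runs 13→19
Patient 3: waits 19, runs 19→30
Patient 4: waits 30, runs 30→45
Patient 5: waits 45, runs 45→55
Patient 6: waits 55, runs 55→59
Sum = 0+13+19+30+45+55 = 162.

162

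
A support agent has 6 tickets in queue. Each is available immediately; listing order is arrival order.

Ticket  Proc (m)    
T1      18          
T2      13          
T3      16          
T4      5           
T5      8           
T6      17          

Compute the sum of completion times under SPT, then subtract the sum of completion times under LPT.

-95

SPT (increasing processing time): T4 T5 T2 T3 T6 T1.
T4: 0→5
T5: 5→13
T2: 13→26
T3: 26→42
T6: 42→59
T1: 59→77
Sum = 5+13+26+42+59+77 = 222.
LPT (decreasing processing time): T1 T6 T3 T2 T5 T4.
T1: 0→18
T6: 18→35
T3: 35→51
T2: 51→64
T5: 64→72
T4: 72→77
Sum = 18+35+51+64+72+77 = 317.
Difference = 222 − 317 = -95.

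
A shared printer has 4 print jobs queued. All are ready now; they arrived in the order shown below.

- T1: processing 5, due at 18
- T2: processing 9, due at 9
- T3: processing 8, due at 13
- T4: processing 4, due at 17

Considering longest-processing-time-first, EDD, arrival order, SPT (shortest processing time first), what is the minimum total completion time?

56

LPT (decreasing processing time): T2 T3 T1 T4.
T2: 0→9
T3: 9→17
T1: 17→22
T4: 22→26
Sum = 9+17+22+26 = 74.
EDD (increasing due date): T2 T3 T4 T1.
T2: 0→9
T3: 9→17
T4: 17→21
T1: 21→26
Sum = 9+17+21+26 = 73.
FIFO (arrival order): T1 T2 T3 T4.
T1: 0→5
T2: 5→14
T3: 14→22
T4: 22→26
Sum = 5+14+22+26 = 67.
SPT (increasing processing time): T4 T1 T3 T2.
T4: 0→4
T1: 4→9
T3: 9→17
T2: 17→26
Sum = 4+9+17+26 = 56.
LPT 74, EDD 73, FIFO 67, SPT 56 → minimum 56.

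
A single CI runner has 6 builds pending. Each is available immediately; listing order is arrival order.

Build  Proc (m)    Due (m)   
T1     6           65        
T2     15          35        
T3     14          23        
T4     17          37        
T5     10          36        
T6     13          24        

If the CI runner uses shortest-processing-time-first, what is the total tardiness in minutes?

86

SPT (increasing processing time): T1 T5 T6 T3 T2 T4.
T1: 0→6, due 65, tardiness 0
T5: 6→16, due 36, tardiness 0
T6: 16→29, due 24, tardiness 5
T3: 29→43, due 23, tardiness 20
T2: 43→58, due 35, tardiness 23
T4: 58→75, due 37, tardiness 38
Sum = 0+0+5+20+23+38 = 86.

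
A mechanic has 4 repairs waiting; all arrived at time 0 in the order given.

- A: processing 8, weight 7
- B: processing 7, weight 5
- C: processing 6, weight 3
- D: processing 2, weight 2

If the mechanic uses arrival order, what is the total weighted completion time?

240

FIFO (arrival order): A B C D.
A: finishes 8, weight 7, w·C = 56
B: finishes 15, weight 5, w·C = 75
C: finishes 21, weight 3, w·C = 63
D: finishes 23, weight 2, w·C = 46
Sum = 56+75+63+46 = 240.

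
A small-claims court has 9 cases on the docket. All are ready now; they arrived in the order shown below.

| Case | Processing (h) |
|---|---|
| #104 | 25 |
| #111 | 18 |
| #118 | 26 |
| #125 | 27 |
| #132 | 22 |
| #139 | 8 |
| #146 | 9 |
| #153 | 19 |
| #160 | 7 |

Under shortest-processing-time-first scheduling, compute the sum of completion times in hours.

635

SPT (increasing processing time): #160 #139 #146 #111 #153 #132 #104 #118 #125.
#160: 0→7
#139: 7→15
#146: 15→24
#111: 24→42
#153: 42→61
#132: 61→83
#104: 83→108
#118: 108→134
#125: 134→161
Sum = 7+15+24+42+61+83+108+134+161 = 635.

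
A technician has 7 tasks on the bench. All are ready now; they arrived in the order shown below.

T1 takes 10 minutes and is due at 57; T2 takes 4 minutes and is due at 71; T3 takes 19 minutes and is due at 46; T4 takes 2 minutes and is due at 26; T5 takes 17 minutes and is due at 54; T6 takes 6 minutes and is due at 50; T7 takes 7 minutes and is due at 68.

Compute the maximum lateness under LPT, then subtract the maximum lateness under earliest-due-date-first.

LPT (decreasing processing time): T3 T5 T1 T7 T6 T2 T4.
T3: 0→19, due 46, lateness -27
T5: 19→36, due 54, lateness -18
T1: 36→46, due 57, lateness -11
T7: 46→53, due 68, lateness -15
T6: 53→59, due 50, lateness 9
T2: 59→63, due 71, lateness -8
T4: 63→65, due 26, lateness 39
Maximum = 39.
EDD (increasing due date): T4 T3 T6 T5 T1 T7 T2.
T4: 0→2, due 26, lateness -24
T3: 2→21, due 46, lateness -25
T6: 21→27, due 50, lateness -23
T5: 27→44, due 54, lateness -10
T1: 44→54, due 57, lateness -3
T7: 54→61, due 68, lateness -7
T2: 61→65, due 71, lateness -6
Maximum = -3.
Difference = 39 − -3 = 42.

42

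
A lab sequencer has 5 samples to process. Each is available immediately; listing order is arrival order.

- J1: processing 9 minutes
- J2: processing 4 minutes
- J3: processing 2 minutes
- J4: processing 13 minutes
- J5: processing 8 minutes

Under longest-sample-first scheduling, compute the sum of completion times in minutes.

135

LPT (decreasing processing time): J4 J1 J5 J2 J3.
J4: 0→13
J1: 13→22
J5: 22→30
J2: 30→34
J3: 34→36
Sum = 13+22+30+34+36 = 135.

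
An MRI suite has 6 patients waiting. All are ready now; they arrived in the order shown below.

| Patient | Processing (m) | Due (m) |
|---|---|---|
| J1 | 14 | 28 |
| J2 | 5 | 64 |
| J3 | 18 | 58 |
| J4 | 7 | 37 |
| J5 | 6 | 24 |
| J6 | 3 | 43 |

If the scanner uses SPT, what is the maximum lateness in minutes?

SPT (increasing processing time): J6 J2 J5 J4 J1 J3.
J6: 0→3, due 43, lateness -40
J2: 3→8, due 64, lateness -56
J5: 8→14, due 24, lateness -10
J4: 14→21, due 37, lateness -16
J1: 21→35, due 28, lateness 7
J3: 35→53, due 58, lateness -5
Maximum = 7.

7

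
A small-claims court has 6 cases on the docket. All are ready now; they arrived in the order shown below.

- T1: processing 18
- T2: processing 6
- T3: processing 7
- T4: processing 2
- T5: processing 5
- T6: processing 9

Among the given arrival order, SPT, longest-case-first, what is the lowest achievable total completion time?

118

FIFO (arrival order): T1 T2 T3 T4 T5 T6.
T1: 0→18
T2: 18→24
T3: 24→31
T4: 31→33
T5: 33→38
T6: 38→47
Sum = 18+24+31+33+38+47 = 191.
SPT (increasing processing time): T4 T5 T2 T3 T6 T1.
T4: 0→2
T5: 2→7
T2: 7→13
T3: 13→20
T6: 20→29
T1: 29→47
Sum = 2+7+13+20+29+47 = 118.
LPT (decreasing processing time): T1 T6 T3 T2 T5 T4.
T1: 0→18
T6: 18→27
T3: 27→34
T2: 34→40
T5: 40→45
T4: 45→47
Sum = 18+27+34+40+45+47 = 211.
FIFO 191, SPT 118, LPT 211 → minimum 118.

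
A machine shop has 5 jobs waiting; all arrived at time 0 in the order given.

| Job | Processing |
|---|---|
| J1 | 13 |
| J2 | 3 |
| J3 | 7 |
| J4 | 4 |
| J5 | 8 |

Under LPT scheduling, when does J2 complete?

35

LPT (decreasing processing time): J1 J5 J3 J4 J2.
J1: 0→13
J5: 13→21
J3: 21→28
J4: 28→32
J2: 32→35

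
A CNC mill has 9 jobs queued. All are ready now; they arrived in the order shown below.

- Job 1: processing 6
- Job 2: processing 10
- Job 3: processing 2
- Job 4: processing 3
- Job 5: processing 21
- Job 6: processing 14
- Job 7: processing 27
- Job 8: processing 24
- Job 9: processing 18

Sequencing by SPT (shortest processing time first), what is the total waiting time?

299

SPT (increasing processing time): Job 3 Job 4 Job 1 Job 2 Job 6 Job 9 Job 5 Job 8 Job 7.
Job 3: waits 0, runs 0→2
Job 4: waits 2, runs 2→5
Job 1: waits 5, runs 5→11
Job 2: waits 11, runs 11→21
Job 6: waits 21, runs 21→35
Job 9: waits 35, runs 35→53
Job 5: waits 53, runs 53→74
Job 8: waits 74, runs 74→98
Job 7: waits 98, runs 98→125
Sum = 0+2+5+11+21+35+53+74+98 = 299.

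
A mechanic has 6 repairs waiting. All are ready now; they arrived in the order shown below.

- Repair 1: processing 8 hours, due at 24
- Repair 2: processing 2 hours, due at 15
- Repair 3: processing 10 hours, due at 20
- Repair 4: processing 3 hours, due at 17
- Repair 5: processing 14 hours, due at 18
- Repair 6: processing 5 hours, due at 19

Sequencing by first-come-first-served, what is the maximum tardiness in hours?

23

FIFO (arrival order): Repair 1 Repair 2 Repair 3 Repair 4 Repair 5 Repair 6.
Repair 1: 0→8, due 24, tardiness 0
Repair 2: 8→10, due 15, tardiness 0
Repair 3: 10→20, due 20, tardiness 0
Repair 4: 20→23, due 17, tardiness 6
Repair 5: 23→37, due 18, tardiness 19
Repair 6: 37→42, due 19, tardiness 23
Maximum = 23.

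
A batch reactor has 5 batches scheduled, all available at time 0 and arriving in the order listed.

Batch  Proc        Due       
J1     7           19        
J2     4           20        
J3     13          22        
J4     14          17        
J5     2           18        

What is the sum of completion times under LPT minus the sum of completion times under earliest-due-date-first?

33

LPT (decreasing processing time): J4 J3 J1 J2 J5.
J4: 0→14
J3: 14→27
J1: 27→34
J2: 34→38
J5: 38→40
Sum = 14+27+34+38+40 = 153.
EDD (increasing due date): J4 J5 J1 J2 J3.
J4: 0→14
J5: 14→16
J1: 16→23
J2: 23→27
J3: 27→40
Sum = 14+16+23+27+40 = 120.
Difference = 153 − 120 = 33.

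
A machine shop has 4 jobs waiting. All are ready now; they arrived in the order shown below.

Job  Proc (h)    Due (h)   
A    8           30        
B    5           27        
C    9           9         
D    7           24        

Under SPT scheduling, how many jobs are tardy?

SPT (increasing processing time): B D A C.
B: 0→5, due 27, tardiness 0
D: 5→12, due 24, tardiness 0
A: 12→20, due 30, tardiness 0
C: 20→29, due 9, tardiness 20
Late jobs: 1.

1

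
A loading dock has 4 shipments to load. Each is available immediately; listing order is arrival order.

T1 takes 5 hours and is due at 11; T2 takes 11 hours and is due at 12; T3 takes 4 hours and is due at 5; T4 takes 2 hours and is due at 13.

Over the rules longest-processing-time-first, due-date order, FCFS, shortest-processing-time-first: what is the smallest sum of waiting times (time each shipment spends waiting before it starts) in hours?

LPT (decreasing processing time): T2 T1 T3 T4.
T2: waits 0, runs 0→11
T1: waits 11, runs 11→16
T3: waits 16, runs 16→20
T4: waits 20, runs 20→22
Sum = 0+11+16+20 = 47.
EDD (increasing due date): T3 T1 T2 T4.
T3: waits 0, runs 0→4
T1: waits 4, runs 4→9
T2: waits 9, runs 9→20
T4: waits 20, runs 20→22
Sum = 0+4+9+20 = 33.
FIFO (arrival order): T1 T2 T3 T4.
T1: waits 0, runs 0→5
T2: waits 5, runs 5→16
T3: waits 16, runs 16→20
T4: waits 20, runs 20→22
Sum = 0+5+16+20 = 41.
SPT (increasing processing time): T4 T3 T1 T2.
T4: waits 0, runs 0→2
T3: waits 2, runs 2→6
T1: waits 6, runs 6→11
T2: waits 11, runs 11→22
Sum = 0+2+6+11 = 19.
LPT 47, EDD 33, FIFO 41, SPT 19 → minimum 19.

19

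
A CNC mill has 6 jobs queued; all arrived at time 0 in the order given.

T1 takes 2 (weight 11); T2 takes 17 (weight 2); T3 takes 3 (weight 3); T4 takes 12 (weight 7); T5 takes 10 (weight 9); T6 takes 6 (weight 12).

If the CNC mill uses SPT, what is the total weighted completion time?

689

SPT (increasing processing time): T1 T3 T6 T5 T4 T2.
T1: finishes 2, weight 11, w·C = 22
T3: finishes 5, weight 3, w·C = 15
T6: finishes 11, weight 12, w·C = 132
T5: finishes 21, weight 9, w·C = 189
T4: finishes 33, weight 7, w·C = 231
T2: finishes 50, weight 2, w·C = 100
Sum = 22+15+132+189+231+100 = 689.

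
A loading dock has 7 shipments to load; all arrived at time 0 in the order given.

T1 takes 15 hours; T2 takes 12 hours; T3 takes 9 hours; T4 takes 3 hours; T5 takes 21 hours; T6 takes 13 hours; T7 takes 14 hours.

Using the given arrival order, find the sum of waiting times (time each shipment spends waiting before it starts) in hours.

FIFO (arrival order): T1 T2 T3 T4 T5 T6 T7.
T1: waits 0, runs 0→15
T2: waits 15, runs 15→27
T3: waits 27, runs 27→36
T4: waits 36, runs 36→39
T5: waits 39, runs 39→60
T6: waits 60, runs 60→73
T7: waits 73, runs 73→87
Sum = 0+15+27+36+39+60+73 = 250.

250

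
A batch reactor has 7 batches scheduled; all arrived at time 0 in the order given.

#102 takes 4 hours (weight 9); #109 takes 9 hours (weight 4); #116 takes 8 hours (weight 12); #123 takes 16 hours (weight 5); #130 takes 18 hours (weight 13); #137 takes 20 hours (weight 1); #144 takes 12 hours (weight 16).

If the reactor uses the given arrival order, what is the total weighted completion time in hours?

2707

FIFO (arrival order): #102 #109 #116 #123 #130 #137 #144.
#102: finishes 4, weight 9, w·C = 36
#109: finishes 13, weight 4, w·C = 52
#116: finishes 21, weight 12, w·C = 252
#123: finishes 37, weight 5, w·C = 185
#130: finishes 55, weight 13, w·C = 715
#137: finishes 75, weight 1, w·C = 75
#144: finishes 87, weight 16, w·C = 1392
Sum = 36+52+252+185+715+75+1392 = 2707.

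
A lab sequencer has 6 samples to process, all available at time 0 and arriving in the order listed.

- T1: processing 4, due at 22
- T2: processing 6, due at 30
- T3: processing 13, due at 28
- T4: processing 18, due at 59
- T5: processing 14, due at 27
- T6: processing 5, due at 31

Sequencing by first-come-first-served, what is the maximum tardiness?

29

FIFO (arrival order): T1 T2 T3 T4 T5 T6.
T1: 0→4, due 22, tardiness 0
T2: 4→10, due 30, tardiness 0
T3: 10→23, due 28, tardiness 0
T4: 23→41, due 59, tardiness 0
T5: 41→55, due 27, tardiness 28
T6: 55→60, due 31, tardiness 29
Maximum = 29.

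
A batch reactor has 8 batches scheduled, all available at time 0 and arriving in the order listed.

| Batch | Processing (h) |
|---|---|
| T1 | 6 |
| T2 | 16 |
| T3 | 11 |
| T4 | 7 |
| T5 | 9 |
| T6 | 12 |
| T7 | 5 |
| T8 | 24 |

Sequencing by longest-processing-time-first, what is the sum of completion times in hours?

LPT (decreasing processing time): T8 T2 T6 T3 T5 T4 T1 T7.
T8: 0→24
T2: 24→40
T6: 40→52
T3: 52→63
T5: 63→72
T4: 72→79
T1: 79→85
T7: 85→90
Sum = 24+40+52+63+72+79+85+90 = 505.

505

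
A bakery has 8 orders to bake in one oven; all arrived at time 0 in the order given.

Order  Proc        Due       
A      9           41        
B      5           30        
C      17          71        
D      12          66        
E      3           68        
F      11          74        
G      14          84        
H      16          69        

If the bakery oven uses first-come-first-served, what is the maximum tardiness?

FIFO (arrival order): A B C D E F G H.
A: 0→9, due 41, tardiness 0
B: 9→14, due 30, tardiness 0
C: 14→31, due 71, tardiness 0
D: 31→43, due 66, tardiness 0
E: 43→46, due 68, tardiness 0
F: 46→57, due 74, tardiness 0
G: 57→71, due 84, tardiness 0
H: 71→87, due 69, tardiness 18
Maximum = 18.

18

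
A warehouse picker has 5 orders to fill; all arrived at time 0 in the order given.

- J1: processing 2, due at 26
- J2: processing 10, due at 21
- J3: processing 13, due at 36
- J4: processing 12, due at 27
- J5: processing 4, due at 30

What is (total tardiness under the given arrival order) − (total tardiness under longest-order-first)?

FIFO (arrival order): J1 J2 J3 J4 J5.
J1: 0→2, due 26, tardiness 0
J2: 2→12, due 21, tardiness 0
J3: 12→25, due 36, tardiness 0
J4: 25→37, due 27, tardiness 10
J5: 37→41, due 30, tardiness 11
Sum = 0+0+0+10+11 = 21.
LPT (decreasing processing time): J3 J4 J2 J5 J1.
J3: 0→13, due 36, tardiness 0
J4: 13→25, due 27, tardiness 0
J2: 25→35, due 21, tardiness 14
J5: 35→39, due 30, tardiness 9
J1: 39→41, due 26, tardiness 15
Sum = 0+0+14+9+15 = 38.
Difference = 21 − 38 = -17.

-17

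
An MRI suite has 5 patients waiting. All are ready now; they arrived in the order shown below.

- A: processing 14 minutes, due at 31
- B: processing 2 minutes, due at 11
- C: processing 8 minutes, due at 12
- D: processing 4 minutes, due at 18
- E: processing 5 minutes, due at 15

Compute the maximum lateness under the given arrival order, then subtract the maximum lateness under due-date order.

FIFO (arrival order): A B C D E.
A: 0→14, due 31, lateness -17
B: 14→16, due 11, lateness 5
C: 16→24, due 12, lateness 12
D: 24→28, due 18, lateness 10
E: 28→33, due 15, lateness 18
Maximum = 18.
EDD (increasing due date): B C E D A.
B: 0→2, due 11, lateness -9
C: 2→10, due 12, lateness -2
E: 10→15, due 15, lateness 0
D: 15→19, due 18, lateness 1
A: 19→33, due 31, lateness 2
Maximum = 2.
Difference = 18 − 2 = 16.

16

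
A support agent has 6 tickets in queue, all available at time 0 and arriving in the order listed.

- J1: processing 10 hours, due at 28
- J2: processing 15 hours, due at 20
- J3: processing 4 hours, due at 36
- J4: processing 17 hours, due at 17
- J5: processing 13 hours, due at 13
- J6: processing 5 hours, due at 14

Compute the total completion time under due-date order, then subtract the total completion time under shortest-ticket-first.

65

EDD (increasing due date): J5 J6 J4 J2 J1 J3.
J5: 0→13
J6: 13→18
J4: 18→35
J2: 35→50
J1: 50→60
J3: 60→64
Sum = 13+18+35+50+60+64 = 240.
SPT (increasing processing time): J3 J6 J1 J5 J2 J4.
J3: 0→4
J6: 4→9
J1: 9→19
J5: 19→32
J2: 32→47
J4: 47→64
Sum = 4+9+19+32+47+64 = 175.
Difference = 240 − 175 = 65.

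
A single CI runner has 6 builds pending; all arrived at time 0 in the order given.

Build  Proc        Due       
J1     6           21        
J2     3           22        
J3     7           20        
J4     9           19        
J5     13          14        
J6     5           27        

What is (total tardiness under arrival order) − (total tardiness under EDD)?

-12

FIFO (arrival order): J1 J2 J3 J4 J5 J6.
J1: 0→6, due 21, tardiness 0
J2: 6→9, due 22, tardiness 0
J3: 9→16, due 20, tardiness 0
J4: 16→25, due 19, tardiness 6
J5: 25→38, due 14, tardiness 24
J6: 38→43, due 27, tardiness 16
Sum = 0+0+0+6+24+16 = 46.
EDD (increasing due date): J5 J4 J3 J1 J2 J6.
J5: 0→13, due 14, tardiness 0
J4: 13→22, due 19, tardiness 3
J3: 22→29, due 20, tardiness 9
J1: 29→35, due 21, tardiness 14
J2: 35→38, due 22, tardiness 16
J6: 38→43, due 27, tardiness 16
Sum = 0+3+9+14+16+16 = 58.
Difference = 46 − 58 = -12.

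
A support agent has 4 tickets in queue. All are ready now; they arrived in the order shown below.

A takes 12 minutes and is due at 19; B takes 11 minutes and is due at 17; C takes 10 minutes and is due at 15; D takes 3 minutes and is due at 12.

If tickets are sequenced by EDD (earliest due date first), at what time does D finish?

3

EDD (increasing due date): D C B A.
D: 0→3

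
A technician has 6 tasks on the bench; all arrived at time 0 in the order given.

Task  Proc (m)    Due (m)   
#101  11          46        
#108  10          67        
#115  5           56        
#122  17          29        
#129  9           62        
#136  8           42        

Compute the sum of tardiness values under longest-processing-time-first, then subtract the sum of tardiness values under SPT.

-14

LPT (decreasing processing time): #122 #101 #108 #129 #136 #115.
#122: 0→17, due 29, tardiness 0
#101: 17→28, due 46, tardiness 0
#108: 28→38, due 67, tardiness 0
#129: 38→47, due 62, tardiness 0
#136: 47→55, due 42, tardiness 13
#115: 55→60, due 56, tardiness 4
Sum = 0+0+0+0+13+4 = 17.
SPT (increasing processing time): #115 #136 #129 #108 #101 #122.
#115: 0→5, due 56, tardiness 0
#136: 5→13, due 42, tardiness 0
#129: 13→22, due 62, tardiness 0
#108: 22→32, due 67, tardiness 0
#101: 32→43, due 46, tardiness 0
#122: 43→60, due 29, tardiness 31
Sum = 0+0+0+0+0+31 = 31.
Difference = 17 − 31 = -14.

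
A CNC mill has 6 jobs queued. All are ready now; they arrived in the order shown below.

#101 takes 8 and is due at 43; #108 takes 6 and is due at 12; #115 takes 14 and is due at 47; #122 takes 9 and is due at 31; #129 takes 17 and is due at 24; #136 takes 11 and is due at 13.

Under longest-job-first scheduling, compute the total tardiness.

118

LPT (decreasing processing time): #129 #115 #136 #122 #101 #108.
#129: 0→17, due 24, tardiness 0
#115: 17→31, due 47, tardiness 0
#136: 31→42, due 13, tardiness 29
#122: 42→51, due 31, tardiness 20
#101: 51→59, due 43, tardiness 16
#108: 59→65, due 12, tardiness 53
Sum = 0+0+29+20+16+53 = 118.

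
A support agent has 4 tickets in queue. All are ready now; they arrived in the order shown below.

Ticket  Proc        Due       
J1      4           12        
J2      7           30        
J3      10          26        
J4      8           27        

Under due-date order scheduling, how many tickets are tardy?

EDD (increasing due date): J1 J3 J4 J2.
J1: 0→4, due 12, tardiness 0
J3: 4→14, due 26, tardiness 0
J4: 14→22, due 27, tardiness 0
J2: 22→29, due 30, tardiness 0
Late tickets: 0.

0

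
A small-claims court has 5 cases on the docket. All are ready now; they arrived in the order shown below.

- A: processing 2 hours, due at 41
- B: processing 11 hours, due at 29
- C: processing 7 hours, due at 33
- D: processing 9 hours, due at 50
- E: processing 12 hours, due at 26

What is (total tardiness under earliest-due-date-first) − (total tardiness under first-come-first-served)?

EDD (increasing due date): E B C A D.
E: 0→12, due 26, tardiness 0
B: 12→23, due 29, tardiness 0
C: 23→30, due 33, tardiness 0
A: 30→32, due 41, tardiness 0
D: 32→41, due 50, tardiness 0
Sum = 0+0+0+0+0 = 0.
FIFO (arrival order): A B C D E.
A: 0→2, due 41, tardiness 0
B: 2→13, due 29, tardiness 0
C: 13→20, due 33, tardiness 0
D: 20→29, due 50, tardiness 0
E: 29→41, due 26, tardiness 15
Sum = 0+0+0+0+15 = 15.
Difference = 0 − 15 = -15.

-15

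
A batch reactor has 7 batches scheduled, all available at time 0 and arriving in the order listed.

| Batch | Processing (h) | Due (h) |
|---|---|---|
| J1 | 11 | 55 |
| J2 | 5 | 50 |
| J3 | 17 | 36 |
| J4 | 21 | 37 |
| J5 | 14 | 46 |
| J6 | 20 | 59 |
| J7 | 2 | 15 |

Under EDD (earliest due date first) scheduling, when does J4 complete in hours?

40

EDD (increasing due date): J7 J3 J4 J5 J2 J1 J6.
J7: 0→2
J3: 2→19
J4: 19→40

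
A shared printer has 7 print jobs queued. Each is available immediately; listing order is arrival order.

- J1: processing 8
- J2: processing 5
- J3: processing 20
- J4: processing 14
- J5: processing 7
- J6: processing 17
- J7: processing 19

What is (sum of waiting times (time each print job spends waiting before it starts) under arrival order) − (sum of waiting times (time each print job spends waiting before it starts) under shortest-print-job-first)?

FIFO (arrival order): J1 J2 J3 J4 J5 J6 J7.
J1: waits 0, runs 0→8
J2: waits 8, runs 8→13
J3: waits 13, runs 13→33
J4: waits 33, runs 33→47
J5: waits 47, runs 47→54
J6: waits 54, runs 54→71
J7: waits 71, runs 71→90
Sum = 0+8+13+33+47+54+71 = 226.
SPT (increasing processing time): J2 J5 J1 J4 J6 J7 J3.
J2: waits 0, runs 0→5
J5: waits 5, runs 5→12
J1: waits 12, runs 12→20
J4: waits 20, runs 20→34
J6: waits 34, runs 34→51
J7: waits 51, runs 51→70
J3: waits 70, runs 70→90
Sum = 0+5+12+20+34+51+70 = 192.
Difference = 226 − 192 = 34.

34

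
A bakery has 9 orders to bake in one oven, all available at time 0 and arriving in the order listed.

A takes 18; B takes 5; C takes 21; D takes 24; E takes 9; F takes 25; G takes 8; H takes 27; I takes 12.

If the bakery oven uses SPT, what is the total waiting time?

SPT (increasing processing time): B G E I A C D F H.
B: waits 0, runs 0→5
G: waits 5, runs 5→13
E: waits 13, runs 13→22
I: waits 22, runs 22→34
A: waits 34, runs 34→52
C: waits 52, runs 52→73
D: waits 73, runs 73→97
F: waits 97, runs 97→122
H: waits 122, runs 122→149
Sum = 0+5+13+22+34+52+73+97+122 = 418.

418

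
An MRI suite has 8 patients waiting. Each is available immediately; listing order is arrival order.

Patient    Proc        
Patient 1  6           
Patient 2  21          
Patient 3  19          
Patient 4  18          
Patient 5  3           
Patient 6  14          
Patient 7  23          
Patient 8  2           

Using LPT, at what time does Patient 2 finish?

LPT (decreasing processing time): Patient 7 Patient 2 Patient 3 Patient 4 Patient 6 Patient 1 Patient 5 Patient 8.
Patient 7: 0→23
Patient 2: 23→44

44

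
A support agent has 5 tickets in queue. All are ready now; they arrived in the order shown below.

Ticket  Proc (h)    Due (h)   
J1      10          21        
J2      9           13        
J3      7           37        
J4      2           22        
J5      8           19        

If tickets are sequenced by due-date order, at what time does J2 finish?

9

EDD (increasing due date): J2 J5 J1 J4 J3.
J2: 0→9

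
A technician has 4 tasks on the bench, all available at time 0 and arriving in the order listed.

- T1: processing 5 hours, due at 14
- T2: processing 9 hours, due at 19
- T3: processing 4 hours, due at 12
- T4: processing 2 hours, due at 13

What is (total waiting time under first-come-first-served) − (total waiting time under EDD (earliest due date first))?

16

FIFO (arrival order): T1 T2 T3 T4.
T1: waits 0, runs 0→5
T2: waits 5, runs 5→14
T3: waits 14, runs 14→18
T4: waits 18, runs 18→20
Sum = 0+5+14+18 = 37.
EDD (increasing due date): T3 T4 T1 T2.
T3: waits 0, runs 0→4
T4: waits 4, runs 4→6
T1: waits 6, runs 6→11
T2: waits 11, runs 11→20
Sum = 0+4+6+11 = 21.
Difference = 37 − 21 = 16.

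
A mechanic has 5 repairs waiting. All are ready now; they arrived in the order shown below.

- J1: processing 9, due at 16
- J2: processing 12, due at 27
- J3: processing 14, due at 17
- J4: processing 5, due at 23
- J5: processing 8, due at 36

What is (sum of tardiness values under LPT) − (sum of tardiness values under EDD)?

15

LPT (decreasing processing time): J3 J2 J1 J5 J4.
J3: 0→14, due 17, tardiness 0
J2: 14→26, due 27, tardiness 0
J1: 26→35, due 16, tardiness 19
J5: 35→43, due 36, tardiness 7
J4: 43→48, due 23, tardiness 25
Sum = 0+0+19+7+25 = 51.
EDD (increasing due date): J1 J3 J4 J2 J5.
J1: 0→9, due 16, tardiness 0
J3: 9→23, due 17, tardiness 6
J4: 23→28, due 23, tardiness 5
J2: 28→40, due 27, tardiness 13
J5: 40→48, due 36, tardiness 12
Sum = 0+6+5+13+12 = 36.
Difference = 51 − 36 = 15.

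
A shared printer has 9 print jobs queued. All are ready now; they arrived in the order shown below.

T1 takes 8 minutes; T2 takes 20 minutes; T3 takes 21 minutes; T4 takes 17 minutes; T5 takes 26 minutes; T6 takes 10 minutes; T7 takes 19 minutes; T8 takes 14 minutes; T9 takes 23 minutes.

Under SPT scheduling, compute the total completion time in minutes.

662

SPT (increasing processing time): T1 T6 T8 T4 T7 T2 T3 T9 T5.
T1: 0→8
T6: 8→18
T8: 18→32
T4: 32→49
T7: 49→68
T2: 68→88
T3: 88→109
T9: 109→132
T5: 132→158
Sum = 8+18+32+49+68+88+109+132+158 = 662.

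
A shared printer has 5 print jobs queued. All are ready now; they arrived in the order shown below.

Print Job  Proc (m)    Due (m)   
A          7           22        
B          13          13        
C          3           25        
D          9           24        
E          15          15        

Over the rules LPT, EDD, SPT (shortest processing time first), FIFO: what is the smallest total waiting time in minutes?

64

LPT (decreasing processing time): E B D A C.
E: waits 0, runs 0→15
B: waits 15, runs 15→28
D: waits 28, runs 28→37
A: waits 37, runs 37→44
C: waits 44, runs 44→47
Sum = 0+15+28+37+44 = 124.
EDD (increasing due date): B E A D C.
B: waits 0, runs 0→13
E: waits 13, runs 13→28
A: waits 28, runs 28→35
D: waits 35, runs 35→44
C: waits 44, runs 44→47
Sum = 0+13+28+35+44 = 120.
SPT (increasing processing time): C A D B E.
C: waits 0, runs 0→3
A: waits 3, runs 3→10
D: waits 10, runs 10→19
B: waits 19, runs 19→32
E: waits 32, runs 32→47
Sum = 0+3+10+19+32 = 64.
FIFO (arrival order): A B C D E.
A: waits 0, runs 0→7
B: waits 7, runs 7→20
C: waits 20, runs 20→23
D: waits 23, runs 23→32
E: waits 32, runs 32→47
Sum = 0+7+20+23+32 = 82.
LPT 124, EDD 120, SPT 64, FIFO 82 → minimum 64.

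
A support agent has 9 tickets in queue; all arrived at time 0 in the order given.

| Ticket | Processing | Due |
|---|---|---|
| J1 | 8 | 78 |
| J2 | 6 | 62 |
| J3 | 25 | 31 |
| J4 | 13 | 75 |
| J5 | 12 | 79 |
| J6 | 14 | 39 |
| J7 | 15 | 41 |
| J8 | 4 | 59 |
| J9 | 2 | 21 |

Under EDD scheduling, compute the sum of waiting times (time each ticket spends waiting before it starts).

EDD (increasing due date): J9 J3 J6 J7 J8 J2 J4 J1 J5.
J9: waits 0, runs 0→2
J3: waits 2, runs 2→27
J6: waits 27, runs 27→41
J7: waits 41, runs 41→56
J8: waits 56, runs 56→60
J2: waits 60, runs 60→66
J4: waits 66, runs 66→79
J1: waits 79, runs 79→87
J5: waits 87, runs 87→99
Sum = 0+2+27+41+56+60+66+79+87 = 418.

418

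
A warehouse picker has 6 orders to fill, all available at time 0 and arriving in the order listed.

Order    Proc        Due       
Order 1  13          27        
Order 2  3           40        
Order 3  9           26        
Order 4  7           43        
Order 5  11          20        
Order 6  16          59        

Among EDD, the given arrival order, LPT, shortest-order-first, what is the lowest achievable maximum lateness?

EDD (increasing due date): Order 5 Order 3 Order 1 Order 2 Order 4 Order 6.
Order 5: 0→11, due 20, lateness -9
Order 3: 11→20, due 26, lateness -6
Order 1: 20→33, due 27, lateness 6
Order 2: 33→36, due 40, lateness -4
Order 4: 36→43, due 43, lateness 0
Order 6: 43→59, due 59, lateness 0
Maximum = 6.
FIFO (arrival order): Order 1 Order 2 Order 3 Order 4 Order 5 Order 6.
Order 1: 0→13, due 27, lateness -14
Order 2: 13→16, due 40, lateness -24
Order 3: 16→25, due 26, lateness -1
Order 4: 25→32, due 43, lateness -11
Order 5: 32→43, due 20, lateness 23
Order 6: 43→59, due 59, lateness 0
Maximum = 23.
LPT (decreasing processing time): Order 6 Order 1 Order 5 Order 3 Order 4 Order 2.
Order 6: 0→16, due 59, lateness -43
Order 1: 16→29, due 27, lateness 2
Order 5: 29→40, due 20, lateness 20
Order 3: 40→49, due 26, lateness 23
Order 4: 49→56, due 43, lateness 13
Order 2: 56→59, due 40, lateness 19
Maximum = 23.
SPT (increasing processing time): Order 2 Order 4 Order 3 Order 5 Order 1 Order 6.
Order 2: 0→3, due 40, lateness -37
Order 4: 3→10, due 43, lateness -33
Order 3: 10→19, due 26, lateness -7
Order 5: 19→30, due 20, lateness 10
Order 1: 30→43, due 27, lateness 16
Order 6: 43→59, due 59, lateness 0
Maximum = 16.
EDD 6, FIFO 23, LPT 23, SPT 16 → minimum 6.

6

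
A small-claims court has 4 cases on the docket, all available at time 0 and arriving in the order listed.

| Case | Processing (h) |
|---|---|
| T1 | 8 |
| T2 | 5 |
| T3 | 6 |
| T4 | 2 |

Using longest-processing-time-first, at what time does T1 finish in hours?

LPT (decreasing processing time): T1 T3 T2 T4.
T1: 0→8

8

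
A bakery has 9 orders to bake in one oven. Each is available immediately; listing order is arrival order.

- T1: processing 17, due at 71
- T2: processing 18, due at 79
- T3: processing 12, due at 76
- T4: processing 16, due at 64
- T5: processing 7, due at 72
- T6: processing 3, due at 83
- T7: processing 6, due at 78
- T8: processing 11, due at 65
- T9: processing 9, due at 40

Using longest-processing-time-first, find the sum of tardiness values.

LPT (decreasing processing time): T2 T1 T4 T3 T8 T9 T5 T7 T6.
T2: 0→18, due 79, tardiness 0
T1: 18→35, due 71, tardiness 0
T4: 35→51, due 64, tardiness 0
T3: 51→63, due 76, tardiness 0
T8: 63→74, due 65, tardiness 9
T9: 74→83, due 40, tardiness 43
T5: 83→90, due 72, tardiness 18
T7: 90→96, due 78, tardiness 18
T6: 96→99, due 83, tardiness 16
Sum = 0+0+0+0+9+43+18+18+16 = 104.

104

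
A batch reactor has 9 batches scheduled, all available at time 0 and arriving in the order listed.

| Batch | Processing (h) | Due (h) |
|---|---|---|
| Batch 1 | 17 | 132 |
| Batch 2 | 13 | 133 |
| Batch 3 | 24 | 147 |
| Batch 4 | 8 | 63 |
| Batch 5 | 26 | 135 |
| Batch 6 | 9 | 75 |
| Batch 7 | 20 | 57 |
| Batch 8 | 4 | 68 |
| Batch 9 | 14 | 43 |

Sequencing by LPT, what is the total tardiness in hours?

254

LPT (decreasing processing time): Batch 5 Batch 3 Batch 7 Batch 1 Batch 9 Batch 2 Batch 6 Batch 4 Batch 8.
Batch 5: 0→26, due 135, tardiness 0
Batch 3: 26→50, due 147, tardiness 0
Batch 7: 50→70, due 57, tardiness 13
Batch 1: 70→87, due 132, tardiness 0
Batch 9: 87→101, due 43, tardiness 58
Batch 2: 101→114, due 133, tardiness 0
Batch 6: 114→123, due 75, tardiness 48
Batch 4: 123→131, due 63, tardiness 68
Batch 8: 131→135, due 68, tardiness 67
Sum = 0+0+13+0+58+0+48+68+67 = 254.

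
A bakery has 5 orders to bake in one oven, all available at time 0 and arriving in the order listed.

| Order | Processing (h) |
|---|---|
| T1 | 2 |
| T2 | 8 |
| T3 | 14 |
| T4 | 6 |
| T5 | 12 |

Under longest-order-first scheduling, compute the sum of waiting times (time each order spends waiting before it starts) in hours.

114

LPT (decreasing processing time): T3 T5 T2 T4 T1.
T3: waits 0, runs 0→14
T5: waits 14, runs 14→26
T2: waits 26, runs 26→34
T4: waits 34, runs 34→40
T1: waits 40, runs 40→42
Sum = 0+14+26+34+40 = 114.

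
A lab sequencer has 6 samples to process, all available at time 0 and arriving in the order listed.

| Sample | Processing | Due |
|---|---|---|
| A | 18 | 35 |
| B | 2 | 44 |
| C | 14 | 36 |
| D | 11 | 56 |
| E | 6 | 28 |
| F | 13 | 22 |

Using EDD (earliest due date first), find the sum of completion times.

237

EDD (increasing due date): F E A C B D.
F: 0→13
E: 13→19
A: 19→37
C: 37→51
B: 51→53
D: 53→64
Sum = 13+19+37+51+53+64 = 237.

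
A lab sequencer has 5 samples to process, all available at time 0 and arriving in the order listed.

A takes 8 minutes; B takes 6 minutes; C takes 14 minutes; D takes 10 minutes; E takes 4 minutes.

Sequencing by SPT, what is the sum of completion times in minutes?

102

SPT (increasing processing time): E B A D C.
E: 0→4
B: 4→10
A: 10→18
D: 18→28
C: 28→42
Sum = 4+10+18+28+42 = 102.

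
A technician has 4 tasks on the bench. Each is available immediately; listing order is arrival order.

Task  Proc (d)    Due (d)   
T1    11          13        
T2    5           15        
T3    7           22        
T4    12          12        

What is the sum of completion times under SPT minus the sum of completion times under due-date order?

-23

SPT (increasing processing time): T2 T3 T1 T4.
T2: 0→5
T3: 5→12
T1: 12→23
T4: 23→35
Sum = 5+12+23+35 = 75.
EDD (increasing due date): T4 T1 T2 T3.
T4: 0→12
T1: 12→23
T2: 23→28
T3: 28→35
Sum = 12+23+28+35 = 98.
Difference = 75 − 98 = -23.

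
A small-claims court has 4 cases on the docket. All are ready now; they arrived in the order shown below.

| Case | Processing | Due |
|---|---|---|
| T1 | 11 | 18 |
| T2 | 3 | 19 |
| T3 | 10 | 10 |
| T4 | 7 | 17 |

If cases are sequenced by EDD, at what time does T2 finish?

31

EDD (increasing due date): T3 T4 T1 T2.
T3: 0→10
T4: 10→17
T1: 17→28
T2: 28→31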